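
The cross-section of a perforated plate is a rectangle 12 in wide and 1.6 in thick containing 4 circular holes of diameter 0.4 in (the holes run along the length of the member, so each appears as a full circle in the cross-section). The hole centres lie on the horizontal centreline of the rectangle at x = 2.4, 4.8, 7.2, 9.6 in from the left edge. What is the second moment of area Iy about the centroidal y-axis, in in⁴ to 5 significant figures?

Decompose the section into non-overlapping parts with the origin at the bottom-left of its bounding rectangle.
Plate: 12 × 1.6, A = 19.2 in², x = 6 in, Ī = 230.4 in⁴.
Hole 1 (subtracted): ⌀0.4, A = 0.1256637 in², x = 2.4 in, Ī = 0.001256637 in⁴.
Hole 2 (subtracted): ⌀0.4, A = 0.1256637 in², x = 4.8 in, Ī = 0.001256637 in⁴.
Hole 3 (subtracted): ⌀0.4, A = 0.1256637 in², x = 7.2 in, Ī = 0.001256637 in⁴.
Hole 4 (subtracted): ⌀0.4, A = 0.1256637 in², x = 9.6 in, Ī = 0.001256637 in⁴.
By symmetry the centroid is at mid-width, x̄ = 6 in.
Transfer each piece to the centroidal y-axis using Ī + A·d² with d = x − 6:
  plate: d = 0 in → contributes +230.4 in⁴
  hole 1: d = -3.6 in → contributes −1.629858 in⁴
  hole 2: d = -1.2 in → contributes −0.1822124 in⁴
  hole 3: d = 1.2 in → contributes −0.1822124 in⁴
  hole 4: d = 3.6 in → contributes −1.629858 in⁴
Total I = 226.7759 in⁴.

Iy ≈ 226.78 in⁴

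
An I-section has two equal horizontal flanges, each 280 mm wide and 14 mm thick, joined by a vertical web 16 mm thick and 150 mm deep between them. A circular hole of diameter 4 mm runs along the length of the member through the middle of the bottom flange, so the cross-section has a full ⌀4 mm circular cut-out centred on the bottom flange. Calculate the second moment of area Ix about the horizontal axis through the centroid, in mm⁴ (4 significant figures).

Break the section into simple shapes (no overlaps), measuring from the bottom-left corner of the bounding box.
Bottom flange: 280 × 14, A = 3 920 mm², y = 7 mm, Ī = 64026.7 mm⁴.
Web: 16 × 150, A = 2 400 mm², y = 89 mm, Ī = 4 500 000 mm⁴.
Top flange: 280 × 14, A = 3 920 mm², y = 171 mm, Ī = 64026.7 mm⁴.
Hole (subtracted): ⌀4, A = 12.5664 mm², y = 7 mm, Ī = 12.5664 mm⁴.
Centroid: ȳ = ΣA·y / ΣA = 89.1008 mm.
Transfer each piece to the horizontal axis through the centroid using Ī + A·d² with d = y − 89.1008:
  bottom flange: d = -82.1008 mm → contributes +26 486 918 mm⁴
  web: d = -0.100753 mm → contributes +4 500 024 mm⁴
  top flange: d = 81.8992 mm → contributes +26 357 375 mm⁴
  hole: d = -82.1008 mm → contributes −84716.6 mm⁴
Total I = 57 259 601 mm⁴.

Ix ≈ 5.726 × 10⁷ mm⁴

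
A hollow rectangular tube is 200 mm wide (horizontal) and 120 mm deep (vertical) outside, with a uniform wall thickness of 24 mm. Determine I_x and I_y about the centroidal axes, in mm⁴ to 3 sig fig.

I_x ≈ 2.41 × 10⁷ mm⁴, I_y ≈ 5.89 × 10⁷ mm⁴

Break the section into simple shapes (no overlaps), measuring from the bottom-left corner of the bounding box.
Outer rectangle: 200 × 120, A = 24 000 mm², y = 60 mm, Ī = 28 800 000 mm⁴.
Inner void (subtracted): 152 × 72, A = 10 944 mm², y = 60 mm, Ī = 4 727 808 mm⁴.
By symmetry the centroid is at mid-height, ȳ = 60 mm.
All pieces are centred on the centroidal x-axis, so I = ΣĪ (holes subtracted) = 24 072 192 mm⁴.
Repeating about the centroidal y-axis gives I_y = 58 929 152 mm⁴.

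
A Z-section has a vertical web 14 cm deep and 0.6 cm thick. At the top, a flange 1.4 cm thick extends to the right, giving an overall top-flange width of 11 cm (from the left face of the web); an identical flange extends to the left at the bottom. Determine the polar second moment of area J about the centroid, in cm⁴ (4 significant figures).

Decompose the section into non-overlapping parts with the origin at the bottom-left of its bounding rectangle.
Web: 0.6 × 14, A = 8.4 cm², y = 7 cm, Ī = 137.2 cm⁴.
Top flange (beyond web): 10.4 × 1.4, A = 14.56 cm², y = 13.3 cm, Ī = 2.37813 cm⁴.
Bottom flange (beyond web): 10.4 × 1.4, A = 14.56 cm², y = 0.7 cm, Ī = 2.37813 cm⁴.
Centroid: ȳ = ΣA·y / ΣA = 7 cm.
Transfer each piece to the centroidal x-axis using Ī + A·d² with d = y − 7:
  web: d = 0 cm → contributes +137.2 cm⁴
  top flange (beyond web): d = 6.3 cm → contributes +580.265 cm⁴
  bottom flange (beyond web): d = -6.3 cm → contributes +580.265 cm⁴
Total I = 1297.73 cm⁴.
For the y-axis: x̄ = 10.7 cm.
Repeating about the centroidal y-axis gives I_y = 1143.6 cm⁴.
Polar second moment: J = I_x + I_y = 2441.33 cm⁴.

J ≈ 2441 cm⁴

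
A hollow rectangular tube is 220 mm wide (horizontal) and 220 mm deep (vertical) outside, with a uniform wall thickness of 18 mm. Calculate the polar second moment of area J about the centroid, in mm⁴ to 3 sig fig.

Break the section into simple shapes (no overlaps), measuring from the bottom-left corner of the bounding box.
Outer rectangle: 220 × 220, A = 48 400 mm², y = 110 mm, Ī = 195 213 333 mm⁴.
Inner void (subtracted): 184 × 184, A = 33 856 mm², y = 110 mm, Ī = 95 519 061 mm⁴.
By symmetry the centroid is at mid-height, ȳ = 110 mm.
All pieces are centred on the centroidal x-axis, so I = ΣĪ (holes subtracted) = 99 694 272 mm⁴.
Repeating about the centroidal y-axis gives I_y = 99 694 272 mm⁴.
Polar second moment: J = I_x + I_y = 199 388 544 mm⁴.

J ≈ 1.99 × 10⁸ mm⁴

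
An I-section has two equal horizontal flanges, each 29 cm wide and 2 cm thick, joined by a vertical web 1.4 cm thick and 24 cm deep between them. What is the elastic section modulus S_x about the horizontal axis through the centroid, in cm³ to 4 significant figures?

S_x ≈ 1518 cm³

Treat the section as a set of non-overlapping primitives; coordinates are from the bounding-box lower-left.
Bottom flange: 29 × 2, A = 58 cm², y = 1 cm, Ī = 19.3333 cm⁴.
Web: 1.4 × 24, A = 33.6 cm², y = 14 cm, Ī = 1612.8 cm⁴.
Top flange: 29 × 2, A = 58 cm², y = 27 cm, Ī = 19.3333 cm⁴.
By symmetry the centroid is at mid-height, ȳ = 14 cm.
Transfer each piece to the horizontal axis through the centroid using Ī + A·d² with d = y − 14:
  bottom flange: d = -13 cm → contributes +9821.33 cm⁴
  web: d = 0 cm → contributes +1612.8 cm⁴
  top flange: d = 13 cm → contributes +9821.33 cm⁴
Total I = 21255.5 cm⁴.
Extreme fibre distance c = 14 cm; S = I/c = 1518.25 cm³.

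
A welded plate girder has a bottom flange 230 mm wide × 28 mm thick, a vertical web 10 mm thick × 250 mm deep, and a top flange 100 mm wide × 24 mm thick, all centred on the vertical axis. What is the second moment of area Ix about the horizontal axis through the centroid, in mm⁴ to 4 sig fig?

Split into non-overlapping primitives; take the origin at the lower-left of the bounding box.
Bottom plate: 230 × 28, A = 6 440 mm², y = 14 mm, Ī = 420 747 mm⁴.
Web plate: 10 × 250, A = 2 500 mm², y = 153 mm, Ī = 13 020 833 mm⁴.
Top plate: 100 × 24, A = 2 400 mm², y = 290 mm, Ī = 115 200 mm⁴.
Centroid: ȳ = ΣA·y / ΣA = 103.056 mm.
Transfer each piece to the horizontal axis through the centroid using Ī + A·d² with d = y − 103.056:
  bottom plate: d = -89.0564 mm → contributes +51 496 702 mm⁴
  web plate: d = 49.9436 mm → contributes +19 256 732 mm⁴
  top plate: d = 186.944 mm → contributes +83 990 149 mm⁴
Total I = 154 743 584 mm⁴.

Ix ≈ 1.547 × 10⁸ mm⁴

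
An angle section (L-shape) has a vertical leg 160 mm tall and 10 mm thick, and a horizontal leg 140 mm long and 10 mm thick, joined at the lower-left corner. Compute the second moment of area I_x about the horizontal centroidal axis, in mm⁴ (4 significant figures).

I_x ≈ 7.459 × 10⁶ mm⁴

Treat the section as a set of non-overlapping primitives; coordinates are from the bounding-box lower-left.
Vertical leg: 10 × 160, A = 1 600 mm², y = 80 mm, Ī = 3 413 333 mm⁴.
Horizontal leg (remainder): 130 × 10, A = 1 300 mm², y = 5 mm, Ī = 10833.3 mm⁴.
Centroid: ȳ = ΣA·y / ΣA = 46.3793 mm.
Transfer each piece to the horizontal centroidal axis using Ī + A·d² with d = y − 46.3793:
  vertical leg: d = 33.6207 mm → contributes +5 221 895 mm⁴
  horizontal leg (remainder): d = -41.3793 mm → contributes +2 236 755 mm⁴
Total I = 7 458 649 mm⁴.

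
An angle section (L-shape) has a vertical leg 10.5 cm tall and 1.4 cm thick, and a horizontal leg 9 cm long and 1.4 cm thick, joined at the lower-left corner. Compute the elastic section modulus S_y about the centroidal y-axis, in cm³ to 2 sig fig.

Break the section into simple shapes (no overlaps), measuring from the bottom-left corner of the bounding box.
Vertical leg: 1.4 × 10.5, A = 14.7 cm², x = 0.7 cm, Ī = 2.401 cm⁴.
Horizontal leg (remainder): 7.6 × 1.4, A = 10.64 cm², x = 5.2 cm, Ī = 51.21 cm⁴.
Centroid: x̄ = ΣA·x / ΣA = 2.59 cm.
Transfer each piece to the centroidal y-axis using Ī + A·d² with d = x − 2.59:
  vertical leg: d = -1.89 cm → contributes +54.88 cm⁴
  horizontal leg (remainder): d = 2.61 cm → contributes +123.7 cm⁴
Total I = 178.6 cm⁴.
Extreme fibre distance c = 6.41 cm; S = I/c = 27.86 cm³.

S_y ≈ 28 cm³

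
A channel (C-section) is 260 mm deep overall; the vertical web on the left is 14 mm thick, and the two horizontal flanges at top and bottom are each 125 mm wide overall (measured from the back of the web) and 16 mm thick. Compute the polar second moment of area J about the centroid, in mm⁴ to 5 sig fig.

J ≈ 8.4178 × 10⁷ mm⁴

Break the section into simple shapes (no overlaps), measuring from the bottom-left corner of the bounding box.
Web: 14 × 260, A = 3 640 mm², y = 130 mm, Ī = 20 505 333 mm⁴.
Top flange (beyond web): 111 × 16, A = 1 776 mm², y = 252 mm, Ī = 37 888 mm⁴.
Bottom flange (beyond web): 111 × 16, A = 1 776 mm², y = 8 mm, Ī = 37 888 mm⁴.
By symmetry the centroid is at mid-height, ȳ = 130 mm.
Transfer each piece to the centroidal x-axis using Ī + A·d² with d = y − 130:
  web: d = 0 mm → contributes +20 505 333 mm⁴
  top flange (beyond web): d = 122 mm → contributes +26 471 872 mm⁴
  bottom flange (beyond web): d = -122 mm → contributes +26 471 872 mm⁴
Total I = 73 449 077 mm⁴.
For the y-axis: x̄ = 37.86763 mm.
Repeating about the centroidal y-axis gives I_y = 10 728 855 mm⁴.
Polar second moment: J = I_x + I_y = 84 177 933 mm⁴.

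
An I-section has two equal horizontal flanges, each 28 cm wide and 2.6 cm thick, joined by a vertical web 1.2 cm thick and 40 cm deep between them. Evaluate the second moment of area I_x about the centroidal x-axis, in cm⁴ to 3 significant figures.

Split into non-overlapping primitives; take the origin at the lower-left of the bounding box.
Bottom flange: 28 × 2.6, A = 72.8 cm², y = 1.3 cm, Ī = 41.011 cm⁴.
Web: 1.2 × 40, A = 48 cm², y = 22.6 cm, Ī = 6 400 cm⁴.
Top flange: 28 × 2.6, A = 72.8 cm², y = 43.9 cm, Ī = 41.011 cm⁴.
By symmetry the centroid is at mid-height, ȳ = 22.6 cm.
Transfer each piece to the centroidal x-axis using Ī + A·d² with d = y − 22.6:
  bottom flange: d = -21.3 cm → contributes +33 070 cm⁴
  web: d = 0 cm → contributes +6 400 cm⁴
  top flange: d = 21.3 cm → contributes +33 070 cm⁴
Total I = 72 539 cm⁴.

I_x ≈ 7.25 × 10⁴ cm⁴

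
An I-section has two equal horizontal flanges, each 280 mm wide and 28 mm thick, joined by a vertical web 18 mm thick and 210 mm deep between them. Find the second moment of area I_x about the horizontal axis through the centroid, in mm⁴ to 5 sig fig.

Decompose the section into non-overlapping parts with the origin at the bottom-left of its bounding rectangle.
Bottom flange: 280 × 28, A = 7 840 mm², y = 14 mm, Ī = 512213.3 mm⁴.
Web: 18 × 210, A = 3 780 mm², y = 133 mm, Ī = 13 891 500 mm⁴.
Top flange: 280 × 28, A = 7 840 mm², y = 252 mm, Ī = 512213.3 mm⁴.
By symmetry the centroid is at mid-height, ȳ = 133 mm.
Transfer each piece to the horizontal axis through the centroid using Ī + A·d² with d = y − 133:
  bottom flange: d = -119 mm → contributes +111 534 453 mm⁴
  web: d = 0 mm → contributes +13 891 500 mm⁴
  top flange: d = 119 mm → contributes +111 534 453 mm⁴
Total I = 236 960 407 mm⁴.

I_x ≈ 2.3696 × 10⁸ mm⁴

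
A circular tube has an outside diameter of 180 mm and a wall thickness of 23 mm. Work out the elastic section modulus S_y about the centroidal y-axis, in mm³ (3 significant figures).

Treat the section as a set of non-overlapping primitives; coordinates are from the bounding-box lower-left.
Outer circle: ⌀180, A = 25 447 mm², x = 90 mm, Ī = 51 529 974 mm⁴.
Bore (subtracted): ⌀134, A = 14 103 mm², x = 90 mm, Ī = 15 826 653 mm⁴.
By symmetry the centroid is at mid-width, x̄ = 90 mm.
All pieces are centred on the centroidal y-axis, so I = ΣĪ (holes subtracted) = 35 703 320 mm⁴.
Extreme fibre distance c = 90 mm; S = I/c = 396 704 mm³.

S_y ≈ 3.97 × 10⁵ mm³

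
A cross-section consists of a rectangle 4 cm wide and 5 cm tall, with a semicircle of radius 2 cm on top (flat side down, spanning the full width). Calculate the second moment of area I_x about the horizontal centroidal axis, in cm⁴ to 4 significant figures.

I_x ≈ 97.04 cm⁴

Break the section into simple shapes (no overlaps), measuring from the bottom-left corner of the bounding box.
Rectangular body: 4 × 5, A = 20 cm², y = 2.5 cm, Ī = 41.6667 cm⁴.
Semicircular cap: semicircle r = 2, A = 6.28319 cm², y = 5.84883 cm, Ī = 1.75611 cm⁴.
Centroid: ȳ = ΣA·y / ΣA = 3.30056 cm.
Transfer each piece to the horizontal centroidal axis using Ī + A·d² with d = y − 3.30056:
  rectangular body: d = -0.800561 cm → contributes +54.4846 cm⁴
  semicircular cap: d = 2.54827 cm → contributes +42.557 cm⁴
Total I = 97.0416 cm⁴.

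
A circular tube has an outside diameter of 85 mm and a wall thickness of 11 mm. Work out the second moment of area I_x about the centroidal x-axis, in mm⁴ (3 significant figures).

Split into non-overlapping primitives; take the origin at the lower-left of the bounding box.
Outer circle: ⌀85, A = 5674.5 mm², y = 42.5 mm, Ī = 2 562 392 mm⁴.
Bore (subtracted): ⌀63, A = 3117.2 mm², y = 42.5 mm, Ī = 773 272 mm⁴.
By symmetry the centroid is at mid-height, ȳ = 42.5 mm.
All pieces are centred on the centroidal x-axis, so I = ΣĪ (holes subtracted) = 1 789 121 mm⁴.

I_x ≈ 1.79 × 10⁶ mm⁴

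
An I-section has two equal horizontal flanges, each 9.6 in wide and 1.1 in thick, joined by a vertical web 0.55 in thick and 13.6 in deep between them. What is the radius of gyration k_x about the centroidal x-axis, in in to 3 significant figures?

k_x ≈ 6.63 in

Decompose the section into non-overlapping parts with the origin at the bottom-left of its bounding rectangle.
Bottom flange: 9.6 × 1.1, A = 10.56 in², y = 0.55 in, Ī = 1.0648 in⁴.
Web: 0.55 × 13.6, A = 7.48 in², y = 7.9 in, Ī = 115.29 in⁴.
Top flange: 9.6 × 1.1, A = 10.56 in², y = 15.25 in, Ī = 1.0648 in⁴.
By symmetry the centroid is at mid-height, ȳ = 7.9 in.
Transfer each piece to the centroidal x-axis using Ī + A·d² with d = y − 7.9:
  bottom flange: d = -7.35 in → contributes +571.54 in⁴
  web: d = 0 in → contributes +115.29 in⁴
  top flange: d = 7.35 in → contributes +571.54 in⁴
Total I = 1258.4 in⁴.
Radius of gyration: k = √(I/A) = √(1258.4 / 28.6) = 6.6332 in.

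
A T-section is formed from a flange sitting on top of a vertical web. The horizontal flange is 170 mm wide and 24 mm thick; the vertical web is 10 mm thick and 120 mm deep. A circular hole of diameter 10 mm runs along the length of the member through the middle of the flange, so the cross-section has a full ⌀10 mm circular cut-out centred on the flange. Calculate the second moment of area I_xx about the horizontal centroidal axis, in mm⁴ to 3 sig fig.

Split into non-overlapping primitives; take the origin at the lower-left of the bounding box.
Flange: 170 × 24, A = 4 080 mm², y = 132 mm, Ī = 195 840 mm⁴.
Web: 10 × 120, A = 1 200 mm², y = 60 mm, Ī = 1 440 000 mm⁴.
Hole (subtracted): ⌀10, A = 78.54 mm², y = 132 mm, Ī = 490.87 mm⁴.
Centroid: ȳ = ΣA·y / ΣA = 115.39 mm.
Transfer each piece to the horizontal centroidal axis using Ī + A·d² with d = y − 115.39:
  flange: d = 16.611 mm → contributes +1 321 577 mm⁴
  web: d = -55.389 mm → contributes +5 121 567 mm⁴
  hole: d = 16.611 mm → contributes −22 161 mm⁴
Total I = 6 420 983 mm⁴.

I_xx ≈ 6.42 × 10⁶ mm⁴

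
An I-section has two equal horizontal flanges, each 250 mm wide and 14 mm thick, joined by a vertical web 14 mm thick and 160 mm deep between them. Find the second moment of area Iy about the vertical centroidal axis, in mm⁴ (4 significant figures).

Decompose the section into non-overlapping parts with the origin at the bottom-left of its bounding rectangle.
Bottom flange: 250 × 14, A = 3 500 mm², x = 125 mm, Ī = 18 229 167 mm⁴.
Web: 14 × 160, A = 2 240 mm², x = 125 mm, Ī = 36586.7 mm⁴.
Top flange: 250 × 14, A = 3 500 mm², x = 125 mm, Ī = 18 229 167 mm⁴.
By symmetry the centroid is at mid-width, x̄ = 125 mm.
All pieces are centred on the vertical centroidal axis, so I = ΣĪ = 36 494 920 mm⁴.

Iy ≈ 3.649 × 10⁷ mm⁴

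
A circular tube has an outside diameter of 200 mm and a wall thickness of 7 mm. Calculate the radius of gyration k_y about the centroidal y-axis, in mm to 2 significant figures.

k_y ≈ 68 mm

Split into non-overlapping primitives; take the origin at the lower-left of the bounding box.
Outer circle: ⌀200, A = 31 416 mm², x = 100 mm, Ī = 78 539 816 mm⁴.
Bore (subtracted): ⌀186, A = 27 172 mm², x = 100 mm, Ī = 58 751 867 mm⁴.
By symmetry the centroid is at mid-width, x̄ = 100 mm.
All pieces are centred on the centroidal y-axis, so I = ΣĪ (holes subtracted) = 19 787 949 mm⁴.
Radius of gyration: k = √(I/A) = √(19 787 949 / 4 244) = 68.28 mm.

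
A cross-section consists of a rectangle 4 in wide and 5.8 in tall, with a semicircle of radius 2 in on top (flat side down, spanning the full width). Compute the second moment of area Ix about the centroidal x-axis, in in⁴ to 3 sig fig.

Ix ≈ 136 in⁴

Break the section into simple shapes (no overlaps), measuring from the bottom-left corner of the bounding box.
Rectangular body: 4 × 5.8, A = 23.2 in², y = 2.9 in, Ī = 65.037 in⁴.
Semicircular cap: semicircle r = 2, A = 6.2832 in², y = 6.6488 in, Ī = 1.7561 in⁴.
Centroid: ȳ = ΣA·y / ΣA = 3.6989 in.
Transfer each piece to the centroidal x-axis using Ī + A·d² with d = y − 3.6989:
  rectangular body: d = -0.79892 in → contributes +79.845 in⁴
  semicircular cap: d = 2.9499 in → contributes +56.432 in⁴
Total I = 136.28 in⁴.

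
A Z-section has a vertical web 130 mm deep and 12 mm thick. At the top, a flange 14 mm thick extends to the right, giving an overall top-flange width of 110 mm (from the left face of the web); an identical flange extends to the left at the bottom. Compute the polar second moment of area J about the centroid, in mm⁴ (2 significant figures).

J ≈ 2.2 × 10⁷ mm⁴

Break the section into simple shapes (no overlaps), measuring from the bottom-left corner of the bounding box.
Web: 12 × 130, A = 1 560 mm², y = 65 mm, Ī = 2 197 000 mm⁴.
Top flange (beyond web): 98 × 14, A = 1 372 mm², y = 123 mm, Ī = 22 409 mm⁴.
Bottom flange (beyond web): 98 × 14, A = 1 372 mm², y = 7 mm, Ī = 22 409 mm⁴.
Centroid: ȳ = ΣA·y / ΣA = 65 mm.
Transfer each piece to the centroidal x-axis using Ī + A·d² with d = y − 65:
  web: d = 0 mm → contributes +2 197 000 mm⁴
  top flange (beyond web): d = 58 mm → contributes +4 637 817 mm⁴
  bottom flange (beyond web): d = -58 mm → contributes +4 637 817 mm⁴
Total I = 11 472 635 mm⁴.
For the y-axis: x̄ = 104 mm.
Repeating about the centroidal y-axis gives I_y = 10 515 435 mm⁴.
Polar second moment: J = I_x + I_y = 21 988 069 mm⁴.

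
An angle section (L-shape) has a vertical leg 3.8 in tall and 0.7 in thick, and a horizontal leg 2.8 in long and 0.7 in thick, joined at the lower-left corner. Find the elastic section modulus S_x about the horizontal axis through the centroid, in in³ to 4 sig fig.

S_x ≈ 2.258 in³

Decompose the section into non-overlapping parts with the origin at the bottom-left of its bounding rectangle.
Vertical leg: 0.7 × 3.8, A = 2.66 in², y = 1.9 in, Ī = 3.20087 in⁴.
Horizontal leg (remainder): 2.1 × 0.7, A = 1.47 in², y = 0.35 in, Ī = 0.060025 in⁴.
Centroid: ȳ = ΣA·y / ΣA = 1.34831 in.
Transfer each piece to the horizontal axis through the centroid using Ī + A·d² with d = y − 1.34831:
  vertical leg: d = 0.551695 in → contributes +4.01048 in⁴
  horizontal leg (remainder): d = -0.998305 in → contributes +1.52505 in⁴
Total I = 5.53553 in⁴.
Extreme fibre distance c = 2.45169 in; S = I/c = 2.25784 in³.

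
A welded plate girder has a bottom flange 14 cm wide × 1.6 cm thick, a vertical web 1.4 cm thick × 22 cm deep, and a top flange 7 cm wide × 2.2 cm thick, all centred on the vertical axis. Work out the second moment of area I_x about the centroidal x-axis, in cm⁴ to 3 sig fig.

Break the section into simple shapes (no overlaps), measuring from the bottom-left corner of the bounding box.
Bottom plate: 14 × 1.6, A = 22.4 cm², y = 0.8 cm, Ī = 4.7787 cm⁴.
Web plate: 1.4 × 22, A = 30.8 cm², y = 12.6 cm, Ī = 1242.3 cm⁴.
Top plate: 7 × 2.2, A = 15.4 cm², y = 24.7 cm, Ī = 6.2113 cm⁴.
Centroid: ȳ = ΣA·y / ΣA = 11.463 cm.
Transfer each piece to the centroidal x-axis using Ī + A·d² with d = y − 11.463:
  bottom plate: d = -10.663 cm → contributes +2551.8 cm⁴
  web plate: d = 1.1367 cm → contributes +1282.1 cm⁴
  top plate: d = 13.237 cm → contributes +2704.5 cm⁴
Total I = 6538.3 cm⁴.

I_x ≈ 6540 cm⁴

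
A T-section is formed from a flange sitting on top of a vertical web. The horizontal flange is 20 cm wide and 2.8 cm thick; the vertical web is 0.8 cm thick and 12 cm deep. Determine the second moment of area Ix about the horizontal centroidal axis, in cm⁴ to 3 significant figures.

Ix ≈ 601 cm⁴

Split into non-overlapping primitives; take the origin at the lower-left of the bounding box.
Flange: 20 × 2.8, A = 56 cm², y = 13.4 cm, Ī = 36.587 cm⁴.
Web: 0.8 × 12, A = 9.6 cm², y = 6 cm, Ī = 115.2 cm⁴.
Centroid: ȳ = ΣA·y / ΣA = 12.317 cm.
Transfer each piece to the horizontal centroidal axis using Ī + A·d² with d = y − 12.317:
  flange: d = 1.0829 cm → contributes +102.26 cm⁴
  web: d = -6.3171 cm → contributes +498.29 cm⁴
Total I = 600.55 cm⁴.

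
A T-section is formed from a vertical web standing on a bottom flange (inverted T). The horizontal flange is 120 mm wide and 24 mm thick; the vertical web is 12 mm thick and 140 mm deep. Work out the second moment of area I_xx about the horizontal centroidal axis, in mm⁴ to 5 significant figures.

I_xx ≈ 1.0017 × 10⁷ mm⁴

Decompose the section into non-overlapping parts with the origin at the bottom-left of its bounding rectangle.
Flange: 120 × 24, A = 2 880 mm², y = 12 mm, Ī = 138 240 mm⁴.
Web: 12 × 140, A = 1 680 mm², y = 94 mm, Ī = 2 744 000 mm⁴.
Centroid: ȳ = ΣA·y / ΣA = 42.21053 mm.
Transfer each piece to the horizontal centroidal axis using Ī + A·d² with d = y − 42.21053:
  flange: d = -30.21053 mm → contributes +2 766 747 mm⁴
  web: d = 51.78947 mm → contributes +7 250 011 mm⁴
Total I = 10 016 758 mm⁴.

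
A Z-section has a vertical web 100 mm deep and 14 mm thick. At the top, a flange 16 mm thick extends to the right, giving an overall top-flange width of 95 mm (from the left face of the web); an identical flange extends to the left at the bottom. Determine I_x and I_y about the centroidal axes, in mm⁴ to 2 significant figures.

I_x ≈ 5.8 × 10⁶ mm⁴, I_y ≈ 7.3 × 10⁶ mm⁴

Break the section into simple shapes (no overlaps), measuring from the bottom-left corner of the bounding box.
Web: 14 × 100, A = 1 400 mm², y = 50 mm, Ī = 1 166 667 mm⁴.
Top flange (beyond web): 81 × 16, A = 1 296 mm², y = 92 mm, Ī = 27 648 mm⁴.
Bottom flange (beyond web): 81 × 16, A = 1 296 mm², y = 8 mm, Ī = 27 648 mm⁴.
Centroid: ȳ = ΣA·y / ΣA = 50 mm.
Transfer each piece to the centroidal x-axis using Ī + A·d² with d = y − 50:
  web: d = 0 mm → contributes +1 166 667 mm⁴
  top flange (beyond web): d = 42 mm → contributes +2 313 792 mm⁴
  bottom flange (beyond web): d = -42 mm → contributes +2 313 792 mm⁴
Total I = 5 794 251 mm⁴.
For the y-axis: x̄ = 88 mm.
Repeating about the centroidal y-axis gives I_y = 7 288 243 mm⁴.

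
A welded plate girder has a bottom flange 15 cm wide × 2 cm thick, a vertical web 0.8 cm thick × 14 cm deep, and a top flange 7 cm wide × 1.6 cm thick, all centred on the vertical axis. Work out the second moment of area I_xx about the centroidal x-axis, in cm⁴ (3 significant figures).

Decompose the section into non-overlapping parts with the origin at the bottom-left of its bounding rectangle.
Bottom plate: 15 × 2, A = 30 cm², y = 1 cm, Ī = 10 cm⁴.
Web plate: 0.8 × 14, A = 11.2 cm², y = 9 cm, Ī = 182.93 cm⁴.
Top plate: 7 × 1.6, A = 11.2 cm², y = 16.8 cm, Ī = 2.3893 cm⁴.
Centroid: ȳ = ΣA·y / ΣA = 6.087 cm.
Transfer each piece to the centroidal x-axis using Ī + A·d² with d = y − 6.087:
  bottom plate: d = -5.087 cm → contributes +786.33 cm⁴
  web plate: d = 2.913 cm → contributes +277.97 cm⁴
  top plate: d = 10.713 cm → contributes +1287.8 cm⁴
Total I = 2352.1 cm⁴.

I_xx ≈ 2350 cm⁴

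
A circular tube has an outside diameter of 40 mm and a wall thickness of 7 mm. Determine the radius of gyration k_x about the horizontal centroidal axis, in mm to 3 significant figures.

Split into non-overlapping primitives; take the origin at the lower-left of the bounding box.
Outer circle: ⌀40, A = 1256.6 mm², y = 20 mm, Ī = 125 664 mm⁴.
Bore (subtracted): ⌀26, A = 530.93 mm², y = 20 mm, Ī = 22 432 mm⁴.
By symmetry the centroid is at mid-height, ȳ = 20 mm.
All pieces are centred on the horizontal centroidal axis, so I = ΣĪ (holes subtracted) = 103 232 mm⁴.
Radius of gyration: k = √(I/A) = √(103 232 / 725.71) = 11.927 mm.

k_x ≈ 11.9 mm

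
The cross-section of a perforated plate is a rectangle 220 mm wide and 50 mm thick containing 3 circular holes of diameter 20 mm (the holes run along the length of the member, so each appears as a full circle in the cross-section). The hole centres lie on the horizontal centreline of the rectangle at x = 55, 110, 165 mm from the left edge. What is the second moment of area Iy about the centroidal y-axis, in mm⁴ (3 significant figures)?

Treat the section as a set of non-overlapping primitives; coordinates are from the bounding-box lower-left.
Plate: 220 × 50, A = 11 000 mm², x = 110 mm, Ī = 44 366 667 mm⁴.
Hole 1 (subtracted): ⌀20, A = 314.16 mm², x = 55 mm, Ī = 7 854 mm⁴.
Hole 2 (subtracted): ⌀20, A = 314.16 mm², x = 110 mm, Ī = 7 854 mm⁴.
Hole 3 (subtracted): ⌀20, A = 314.16 mm², x = 165 mm, Ī = 7 854 mm⁴.
By symmetry the centroid is at mid-width, x̄ = 110 mm.
Transfer each piece to the centroidal y-axis using Ī + A·d² with d = x − 110:
  plate: d = 0 mm → contributes +44 366 667 mm⁴
  hole 1: d = -55 mm → contributes −958 186 mm⁴
  hole 2: d = 0 mm → contributes −7 854 mm⁴
  hole 3: d = 55 mm → contributes −958 186 mm⁴
Total I = 42 442 441 mm⁴.

Iy ≈ 4.24 × 10⁷ mm⁴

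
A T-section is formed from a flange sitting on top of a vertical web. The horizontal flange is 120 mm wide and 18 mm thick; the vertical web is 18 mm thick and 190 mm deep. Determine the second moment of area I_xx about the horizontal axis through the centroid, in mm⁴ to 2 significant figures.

Break the section into simple shapes (no overlaps), measuring from the bottom-left corner of the bounding box.
Flange: 120 × 18, A = 2 160 mm², y = 199 mm, Ī = 58 320 mm⁴.
Web: 18 × 190, A = 3 420 mm², y = 95 mm, Ī = 10 288 500 mm⁴.
Centroid: ȳ = ΣA·y / ΣA = 135.3 mm.
Transfer each piece to the horizontal axis through the centroid using Ī + A·d² with d = y − 135.3:
  flange: d = 63.74 mm → contributes +8 834 474 mm⁴
  web: d = -40.26 mm → contributes +15 831 334 mm⁴
Total I = 24 665 808 mm⁴.

I_xx ≈ 2.5 × 10⁷ mm⁴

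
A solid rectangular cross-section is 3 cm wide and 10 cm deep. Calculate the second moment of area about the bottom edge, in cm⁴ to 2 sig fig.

The section: 3 × 10, A = 30 cm², y = 5 cm, Ī = 250 cm⁴.
Transfer it to the bottom edge using Ī + A·d² with d = y − 0:
  the section: d = 5 cm → contributes +1 000 cm⁴
Total I = 1 000 cm⁴.

I_base ≈ 1000 cm⁴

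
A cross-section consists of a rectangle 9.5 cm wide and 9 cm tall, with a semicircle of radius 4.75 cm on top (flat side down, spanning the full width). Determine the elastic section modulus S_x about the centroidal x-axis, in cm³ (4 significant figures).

Break the section into simple shapes (no overlaps), measuring from the bottom-left corner of the bounding box.
Rectangular body: 9.5 × 9, A = 85.5 cm², y = 4.5 cm, Ī = 577.125 cm⁴.
Semicircular cap: semicircle r = 4.75, A = 35.4411 cm², y = 11.016 cm, Ī = 55.8736 cm⁴.
Centroid: ȳ = ΣA·y / ΣA = 6.40947 cm.
Transfer each piece to the centroidal x-axis using Ī + A·d² with d = y − 6.40947:
  rectangular body: d = -1.90947 cm → contributes +888.863 cm⁴
  semicircular cap: d = 4.6065 cm → contributes +807.927 cm⁴
Total I = 1696.79 cm⁴.
Extreme fibre distance c = 7.34053 cm; S = I/c = 231.153 cm³.

S_x ≈ 231.2 cm³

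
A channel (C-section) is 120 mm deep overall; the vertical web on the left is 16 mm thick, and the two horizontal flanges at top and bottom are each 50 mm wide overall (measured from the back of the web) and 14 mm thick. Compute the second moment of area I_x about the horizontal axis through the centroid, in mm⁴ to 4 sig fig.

Decompose the section into non-overlapping parts with the origin at the bottom-left of its bounding rectangle.
Web: 16 × 120, A = 1 920 mm², y = 60 mm, Ī = 2 304 000 mm⁴.
Top flange (beyond web): 34 × 14, A = 476 mm², y = 113 mm, Ī = 7774.67 mm⁴.
Bottom flange (beyond web): 34 × 14, A = 476 mm², y = 7 mm, Ī = 7774.67 mm⁴.
By symmetry the centroid is at mid-height, ȳ = 60 mm.
Transfer each piece to the horizontal axis through the centroid using Ī + A·d² with d = y − 60:
  web: d = 0 mm → contributes +2 304 000 mm⁴
  top flange (beyond web): d = 53 mm → contributes +1 344 859 mm⁴
  bottom flange (beyond web): d = -53 mm → contributes +1 344 859 mm⁴
Total I = 4 993 717 mm⁴.

I_x ≈ 4.994 × 10⁶ mm⁴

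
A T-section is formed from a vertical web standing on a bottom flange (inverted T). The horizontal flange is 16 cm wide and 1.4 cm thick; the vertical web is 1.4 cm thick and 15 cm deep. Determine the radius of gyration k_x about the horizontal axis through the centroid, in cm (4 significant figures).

k_x ≈ 5.094 cm

Split into non-overlapping primitives; take the origin at the lower-left of the bounding box.
Flange: 16 × 1.4, A = 22.4 cm², y = 0.7 cm, Ī = 3.65867 cm⁴.
Web: 1.4 × 15, A = 21 cm², y = 8.9 cm, Ī = 393.75 cm⁴.
Centroid: ȳ = ΣA·y / ΣA = 4.66774 cm.
Transfer each piece to the horizontal axis through the centroid using Ī + A·d² with d = y − 4.66774:
  flange: d = -3.96774 cm → contributes +356.301 cm⁴
  web: d = 4.23226 cm → contributes +769.902 cm⁴
Total I = 1126.2 cm⁴.
Radius of gyration: k = √(I/A) = √(1126.2 / 43.4) = 5.09405 cm.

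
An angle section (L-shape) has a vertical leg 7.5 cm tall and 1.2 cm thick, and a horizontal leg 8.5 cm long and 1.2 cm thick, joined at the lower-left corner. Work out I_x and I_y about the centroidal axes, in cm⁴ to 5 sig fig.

Treat the section as a set of non-overlapping primitives; coordinates are from the bounding-box lower-left.
Vertical leg: 1.2 × 7.5, A = 9 cm², y = 3.75 cm, Ī = 42.1875 cm⁴.
Horizontal leg (remainder): 7.3 × 1.2, A = 8.76 cm², y = 0.6 cm, Ī = 1.0512 cm⁴.
Centroid: ȳ = ΣA·y / ΣA = 2.196284 cm.
Transfer each piece to the centroidal x-axis using Ī + A·d² with d = y − 2.196284:
  vertical leg: d = 1.553716 cm → contributes +63.91381 cm⁴
  horizontal leg (remainder): d = -1.596284 cm → contributes +23.37275 cm⁴
Total I = 87.28655 cm⁴.
For the y-axis: x̄ = 2.696284 cm.
Repeating about the centroidal y-axis gives I_y = 120.1646 cm⁴.

I_x ≈ 87.287 cm⁴, I_y ≈ 120.16 cm⁴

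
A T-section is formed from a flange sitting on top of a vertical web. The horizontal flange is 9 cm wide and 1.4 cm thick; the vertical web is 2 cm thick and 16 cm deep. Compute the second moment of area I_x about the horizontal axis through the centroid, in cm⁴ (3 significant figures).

Split into non-overlapping primitives; take the origin at the lower-left of the bounding box.
Flange: 9 × 1.4, A = 12.6 cm², y = 16.7 cm, Ī = 2.058 cm⁴.
Web: 2 × 16, A = 32 cm², y = 8 cm, Ī = 682.67 cm⁴.
Centroid: ȳ = ΣA·y / ΣA = 10.458 cm.
Transfer each piece to the horizontal axis through the centroid using Ī + A·d² with d = y − 10.458:
  flange: d = 6.2422 cm → contributes +493.01 cm⁴
  web: d = -2.4578 cm → contributes +875.98 cm⁴
Total I = 1 369 cm⁴.

I_x ≈ 1370 cm⁴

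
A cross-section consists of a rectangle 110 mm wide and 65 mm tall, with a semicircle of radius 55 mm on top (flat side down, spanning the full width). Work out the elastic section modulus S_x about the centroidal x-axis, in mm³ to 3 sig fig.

S_x ≈ 1.91 × 10⁵ mm³

Decompose the section into non-overlapping parts with the origin at the bottom-left of its bounding rectangle.
Rectangular body: 110 × 65, A = 7 150 mm², y = 32.5 mm, Ī = 2 517 396 mm⁴.
Semicircular cap: semicircle r = 55, A = 4751.7 mm², y = 88.343 mm, Ī = 1 004 345 mm⁴.
Centroid: ȳ = ΣA·y / ΣA = 54.795 mm.
Transfer each piece to the centroidal x-axis using Ī + A·d² with d = y − 54.795:
  rectangular body: d = -22.295 mm → contributes +6 071 374 mm⁴
  semicircular cap: d = 33.548 mm → contributes +6 352 150 mm⁴
Total I = 12 423 524 mm⁴.
Extreme fibre distance c = 65.205 mm; S = I/c = 190 530 mm³.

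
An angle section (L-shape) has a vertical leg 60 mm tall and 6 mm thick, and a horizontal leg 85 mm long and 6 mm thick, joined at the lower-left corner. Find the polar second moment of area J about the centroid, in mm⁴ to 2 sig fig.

J ≈ 8.8 × 10⁵ mm⁴

Break the section into simple shapes (no overlaps), measuring from the bottom-left corner of the bounding box.
Vertical leg: 6 × 60, A = 360 mm², y = 30 mm, Ī = 108 000 mm⁴.
Horizontal leg (remainder): 79 × 6, A = 474 mm², y = 3 mm, Ī = 1 422 mm⁴.
Centroid: ȳ = ΣA·y / ΣA = 14.65 mm.
Transfer each piece to the centroidal x-axis using Ī + A·d² with d = y − 14.65:
  vertical leg: d = 15.35 mm → contributes +192 772 mm⁴
  horizontal leg (remainder): d = -11.65 mm → contributes +65 806 mm⁴
Total I = 258 579 mm⁴.
For the y-axis: x̄ = 27.15 mm.
Repeating about the centroidal y-axis gives I_y = 617 166 mm⁴.
Polar second moment: J = I_x + I_y = 875 745 mm⁴.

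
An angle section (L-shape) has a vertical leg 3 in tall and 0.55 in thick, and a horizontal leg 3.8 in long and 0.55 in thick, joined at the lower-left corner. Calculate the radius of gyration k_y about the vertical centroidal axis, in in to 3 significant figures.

k_y ≈ 1.17 in

Treat the section as a set of non-overlapping primitives; coordinates are from the bounding-box lower-left.
Vertical leg: 0.55 × 3, A = 1.65 in², x = 0.275 in, Ī = 0.041594 in⁴.
Horizontal leg (remainder): 3.25 × 0.55, A = 1.7875 in², x = 2.175 in, Ī = 1.5734 in⁴.
Centroid: x̄ = ΣA·x / ΣA = 1.263 in.
Transfer each piece to the vertical centroidal axis using Ī + A·d² with d = x − 1.263:
  vertical leg: d = -0.988 in → contributes +1.6522 in⁴
  horizontal leg (remainder): d = 0.912 in → contributes +3.0601 in⁴
Total I = 4.7123 in⁴.
Radius of gyration: k = √(I/A) = √(4.7123 / 3.4375) = 1.1708 in.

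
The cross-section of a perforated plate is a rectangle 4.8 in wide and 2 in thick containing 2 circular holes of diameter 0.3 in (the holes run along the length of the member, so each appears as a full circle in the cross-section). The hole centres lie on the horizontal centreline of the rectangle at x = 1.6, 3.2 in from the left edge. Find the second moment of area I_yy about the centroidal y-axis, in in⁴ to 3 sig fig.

I_yy ≈ 18.3 in⁴

Decompose the section into non-overlapping parts with the origin at the bottom-left of its bounding rectangle.
Plate: 4.8 × 2, A = 9.6 in², x = 2.4 in, Ī = 18.432 in⁴.
Hole 1 (subtracted): ⌀0.3, A = 0.070686 in², x = 1.6 in, Ī = 0.00039761 in⁴.
Hole 2 (subtracted): ⌀0.3, A = 0.070686 in², x = 3.2 in, Ī = 0.00039761 in⁴.
By symmetry the centroid is at mid-width, x̄ = 2.4 in.
Transfer each piece to the centroidal y-axis using Ī + A·d² with d = x − 2.4:
  plate: d = 0 in → contributes +18.432 in⁴
  hole 1: d = -0.8 in → contributes −0.045637 in⁴
  hole 2: d = 0.8 in → contributes −0.045637 in⁴
Total I = 18.341 in⁴.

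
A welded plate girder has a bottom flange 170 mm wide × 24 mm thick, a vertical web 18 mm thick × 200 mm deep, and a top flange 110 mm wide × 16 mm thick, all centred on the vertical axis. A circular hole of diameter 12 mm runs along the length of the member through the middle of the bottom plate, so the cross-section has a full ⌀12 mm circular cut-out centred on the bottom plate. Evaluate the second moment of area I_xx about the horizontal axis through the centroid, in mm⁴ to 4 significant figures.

I_xx ≈ 7.559 × 10⁷ mm⁴

Decompose the section into non-overlapping parts with the origin at the bottom-left of its bounding rectangle.
Bottom plate: 170 × 24, A = 4 080 mm², y = 12 mm, Ī = 195 840 mm⁴.
Web plate: 18 × 200, A = 3 600 mm², y = 124 mm, Ī = 12 000 000 mm⁴.
Top plate: 110 × 16, A = 1 760 mm², y = 232 mm, Ī = 37546.7 mm⁴.
Hole (subtracted): ⌀12, A = 113.097 mm², y = 12 mm, Ī = 1017.88 mm⁴.
Centroid: ȳ = ΣA·y / ΣA = 96.7441 mm.
Transfer each piece to the horizontal axis through the centroid using Ī + A·d² with d = y − 96.7441:
  bottom plate: d = -84.7441 mm → contributes +29 496 617 mm⁴
  web plate: d = 27.2559 mm → contributes +14 674 382 mm⁴
  top plate: d = 135.256 mm → contributes +32 235 264 mm⁴
  hole: d = -84.7441 mm → contributes −813 234 mm⁴
Total I = 75 593 030 mm⁴.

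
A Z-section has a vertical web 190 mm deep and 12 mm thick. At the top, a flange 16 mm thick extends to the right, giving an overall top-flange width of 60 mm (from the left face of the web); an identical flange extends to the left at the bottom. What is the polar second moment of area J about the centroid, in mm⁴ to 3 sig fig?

J ≈ 2.02 × 10⁷ mm⁴

Break the section into simple shapes (no overlaps), measuring from the bottom-left corner of the bounding box.
Web: 12 × 190, A = 2 280 mm², y = 95 mm, Ī = 6 859 000 mm⁴.
Top flange (beyond web): 48 × 16, A = 768 mm², y = 182 mm, Ī = 16 384 mm⁴.
Bottom flange (beyond web): 48 × 16, A = 768 mm², y = 8 mm, Ī = 16 384 mm⁴.
Centroid: ȳ = ΣA·y / ΣA = 95 mm.
Transfer each piece to the centroidal x-axis using Ī + A·d² with d = y − 95:
  web: d = 0 mm → contributes +6 859 000 mm⁴
  top flange (beyond web): d = 87 mm → contributes +5 829 376 mm⁴
  bottom flange (beyond web): d = -87 mm → contributes +5 829 376 mm⁴
Total I = 18 517 752 mm⁴.
For the y-axis: x̄ = 54 mm.
Repeating about the centroidal y-axis gives I_y = 1 704 672 mm⁴.
Polar second moment: J = I_x + I_y = 20 222 424 mm⁴.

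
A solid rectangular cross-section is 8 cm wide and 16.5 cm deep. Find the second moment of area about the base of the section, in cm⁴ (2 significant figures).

The section: 8 × 16.5, A = 132 cm², y = 8.25 cm, Ī = 2 995 cm⁴.
Transfer it to a horizontal axis along the bottom face using Ī + A·d² with d = y − 0:
  the section: d = 8.25 cm → contributes +11 979 cm⁴
Total I = 11 979 cm⁴.

I_base ≈ 1.2 × 10⁴ cm⁴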